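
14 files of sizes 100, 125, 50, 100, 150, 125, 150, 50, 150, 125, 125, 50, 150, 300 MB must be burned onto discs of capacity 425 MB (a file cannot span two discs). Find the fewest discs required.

Total = 300 + 150 + 150 + 150 + 150 + 125 + 125 + 125 + 125 + 100 + 100 + 50 + 50 + 50 = 1750 MB.
Lower bound: ⌈1750/425⌉ = 5 discs.
A packing using 5 discs:
  disc 1: 300 + 125 = 425
  disc 2: 150 + 150 + 125 = 425
  disc 3: 150 + 150 + 125 = 425
  disc 4: 125 + 100 + 100 + 50 + 50 = 425
  disc 5: 50 = 50
This matches the lower bound, so 5 is optimal.

5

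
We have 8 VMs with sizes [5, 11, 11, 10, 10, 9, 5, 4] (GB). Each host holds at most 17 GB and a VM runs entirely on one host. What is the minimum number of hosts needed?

Total = 11 + 11 + 10 + 10 + 9 + 5 + 5 + 4 = 65 GB.
Lower bound: ⌈65/17⌉ = 4 hosts.
Also, 5 VMs each exceed 17/2 GB, and no two of those can share a host, so at least 5 hosts are needed.
A packing using 5 hosts:
  host 1: 11 + 5 = 16
  host 2: 11 + 5 = 16
  host 3: 10 + 4 = 14
  host 4: 10 = 10
  host 5: 9 = 9
This matches the lower bound, so 5 is optimal.

5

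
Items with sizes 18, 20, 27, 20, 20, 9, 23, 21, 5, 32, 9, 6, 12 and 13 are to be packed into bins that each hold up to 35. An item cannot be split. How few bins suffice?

Total = 32 + 27 + 23 + 21 + 20 + 20 + 20 + 18 + 13 + 12 + 9 + 9 + 6 + 5 = 235.
Lower bound: ⌈235/35⌉ = 7 bins.
Also, 8 items each exceed 35/2, and no two of those can share a bin, so at least 8 bins are needed.
A packing using 8 bins:
  bin 1: 32 = 32
  bin 2: 27 + 6 = 33
  bin 3: 23 + 12 = 35
  bin 4: 21 + 13 = 34
  bin 5: 20 + 9 + 5 = 34
  bin 6: 20 + 9 = 29
  bin 7: 20 = 20
  bin 8: 18 = 18
This matches the lower bound, so 8 is optimal.

8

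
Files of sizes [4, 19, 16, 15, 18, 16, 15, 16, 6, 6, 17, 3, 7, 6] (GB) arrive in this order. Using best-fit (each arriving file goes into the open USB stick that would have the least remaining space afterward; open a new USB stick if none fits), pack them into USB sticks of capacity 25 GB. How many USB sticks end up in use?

  4 → USB stick 1 (new)  [load 4/25]
  19 → USB stick 1  [load 23/25]
  16 → USB stick 2 (new)  [load 16/25]
  15 → USB stick 3 (new)  [load 15/25]
  18 → USB stick 4 (new)  [load 18/25]
  16 → USB stick 5 (new)  [load 16/25]
  15 → USB stick 6 (new)  [load 15/25]
  16 → USB stick 7 (new)  [load 16/25]
  6 → USB stick 4  [load 24/25]
  6 → USB stick 2  [load 22/25]
  17 → USB stick 8 (new)  [load 17/25]
  3 → USB stick 2  [load 25/25]
  7 → USB stick 8  [load 24/25]
  6 → USB stick 5  [load 22/25]
8 USB sticks opened.

8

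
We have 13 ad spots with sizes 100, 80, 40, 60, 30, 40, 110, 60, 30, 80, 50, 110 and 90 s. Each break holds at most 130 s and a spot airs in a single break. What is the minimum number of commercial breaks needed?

Total = 110 + 110 + 100 + 90 + 80 + 80 + 60 + 60 + 50 + 40 + 40 + 30 + 30 = 880 s.
Lower bound: ⌈880/130⌉ = 7 commercial breaks.
A packing using 8 commercial breaks:
  break 1: 110 = 110
  break 2: 110 = 110
  break 3: 100 + 30 = 130
  break 4: 90 + 40 = 130
  break 5: 80 + 50 = 130
  break 6: 80 + 40 = 120
  break 7: 60 + 60 = 120
  break 8: 30 = 30
No arrangement into 7 commercial breaks stays within capacity, so 8 is optimal.

8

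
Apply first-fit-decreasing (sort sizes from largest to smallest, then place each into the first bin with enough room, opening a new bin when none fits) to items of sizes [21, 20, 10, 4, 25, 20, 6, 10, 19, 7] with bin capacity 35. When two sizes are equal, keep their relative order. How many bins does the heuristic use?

Sorted descending: 25, 21, 20, 20, 19, 10, 10, 7, 6, 4.
  25 → bin 1 (new)  [load 25/35]
  21 → bin 2 (new)  [load 21/35]
  20 → bin 3 (new)  [load 20/35]
  20 → bin 4 (new)  [load 20/35]
  19 → bin 5 (new)  [load 19/35]
  10 → bin 1  [load 35/35]
  10 → bin 2  [load 31/35]
  7 → bin 3  [load 27/35]
  6 → bin 3  [load 33/35]
  4 → bin 2  [load 35/35]
5 bins opened.

5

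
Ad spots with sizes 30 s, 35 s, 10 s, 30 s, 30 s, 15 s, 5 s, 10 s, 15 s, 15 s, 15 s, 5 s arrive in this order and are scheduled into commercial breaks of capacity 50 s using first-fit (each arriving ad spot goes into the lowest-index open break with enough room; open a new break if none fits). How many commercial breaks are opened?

5

  30 → break 1 (new)  [load 30/50]
  35 → break 2 (new)  [load 35/50]
  10 → break 1  [load 40/50]
  30 → break 3 (new)  [load 30/50]
  30 → break 4 (new)  [load 30/50]
  15 → break 2  [load 50/50]
  5 → break 1  [load 45/50]
  10 → break 3  [load 40/50]
  15 → break 4  [load 45/50]
  15 → break 5 (new)  [load 15/50]
  15 → break 5  [load 30/50]
  5 → break 1  [load 50/50]
5 commercial breaks opened.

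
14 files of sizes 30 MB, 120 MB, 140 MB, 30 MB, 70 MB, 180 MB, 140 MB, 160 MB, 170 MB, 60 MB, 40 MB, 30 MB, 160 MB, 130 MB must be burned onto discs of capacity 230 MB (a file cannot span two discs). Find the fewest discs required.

8

Total = 180 + 170 + 160 + 160 + 140 + 140 + 130 + 120 + 70 + 60 + 40 + 30 + 30 + 30 = 1460 MB.
Lower bound: ⌈1460/230⌉ = 7 discs.
Also, 8 files each exceed 115 MB, and no two of those can share a disc, so at least 8 discs are needed.
A packing using 8 discs:
  disc 1: 180 + 40 = 220
  disc 2: 170 + 60 = 230
  disc 3: 160 + 70 = 230
  disc 4: 160 + 30 + 30 = 220
  disc 5: 140 + 30 = 170
  disc 6: 140 = 140
  disc 7: 130 = 130
  disc 8: 120 = 120
This matches the lower bound, so 8 is optimal.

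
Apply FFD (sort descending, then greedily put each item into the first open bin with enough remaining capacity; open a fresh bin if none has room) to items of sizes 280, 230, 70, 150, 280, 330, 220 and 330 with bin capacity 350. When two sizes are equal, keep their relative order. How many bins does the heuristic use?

Sorted descending: 330, 330, 280, 280, 230, 220, 150, 70.
  330 → bin 1 (new)  [load 330/350]
  330 → bin 2 (new)  [load 330/350]
  280 → bin 3 (new)  [load 280/350]
  280 → bin 4 (new)  [load 280/350]
  230 → bin 5 (new)  [load 230/350]
  220 → bin 6 (new)  [load 220/350]
  150 → bin 7 (new)  [load 150/350]
  70 → bin 3  [load 350/350]
7 bins opened.

7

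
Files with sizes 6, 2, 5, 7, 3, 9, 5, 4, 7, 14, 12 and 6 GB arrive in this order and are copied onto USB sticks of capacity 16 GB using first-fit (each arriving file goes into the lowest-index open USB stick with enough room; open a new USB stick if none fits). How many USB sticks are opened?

  6 → USB stick 1 (new)  [load 6/16]
  2 → USB stick 1  [load 8/16]
  5 → USB stick 1  [load 13/16]
  7 → USB stick 2 (new)  [load 7/16]
  3 → USB stick 1  [load 16/16]
  9 → USB stick 2  [load 16/16]
  5 → USB stick 3 (new)  [load 5/16]
  4 → USB stick 3  [load 9/16]
  7 → USB stick 3  [load 16/16]
  14 → USB stick 4 (new)  [load 14/16]
  12 → USB stick 5 (new)  [load 12/16]
  6 → USB stick 6 (new)  [load 6/16]
6 USB sticks opened.

6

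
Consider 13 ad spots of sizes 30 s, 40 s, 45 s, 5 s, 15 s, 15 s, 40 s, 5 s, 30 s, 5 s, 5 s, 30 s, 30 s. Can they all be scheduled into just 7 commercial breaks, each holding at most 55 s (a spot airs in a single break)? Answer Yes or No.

A valid assignment using 7 commercial breaks:
  break 1: 45 + 5 + 5 = 55
  break 2: 40 + 15 = 55
  break 3: 40 + 15 = 55
  break 4: 30 + 5 + 5 = 40
  break 5: 30 = 30
  break 6: 30 = 30
  break 7: 30 = 30
Every load is within 55 s, so 7 commercial breaks suffice.

Yes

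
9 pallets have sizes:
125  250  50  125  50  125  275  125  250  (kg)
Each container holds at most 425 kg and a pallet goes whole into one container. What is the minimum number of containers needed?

Total = 275 + 250 + 250 + 125 + 125 + 125 + 125 + 50 + 50 = 1375 kg.
Lower bound: ⌈1375/425⌉ = 4 containers.
A packing using 4 containers:
  container 1: 275 + 125 = 400
  container 2: 250 + 125 + 50 = 425
  container 3: 250 + 125 + 50 = 425
  container 4: 125 = 125
This matches the lower bound, so 4 is optimal.

4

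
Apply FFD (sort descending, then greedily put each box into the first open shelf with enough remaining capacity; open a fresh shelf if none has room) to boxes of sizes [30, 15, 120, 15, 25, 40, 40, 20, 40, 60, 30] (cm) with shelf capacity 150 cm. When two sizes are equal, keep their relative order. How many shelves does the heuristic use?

Sorted descending: 120, 60, 40, 40, 40, 30, 30, 25, 20, 15, 15.
  120 → shelf 1 (new)  [load 120/150]
  60 → shelf 2 (new)  [load 60/150]
  40 → shelf 2  [load 100/150]
  40 → shelf 2  [load 140/150]
  40 → shelf 3 (new)  [load 40/150]
  30 → shelf 1  [load 150/150]
  30 → shelf 3  [load 70/150]
  25 → shelf 3  [load 95/150]
  20 → shelf 3  [load 115/150]
  15 → shelf 3  [load 130/150]
  15 → shelf 3  [load 145/150]
3 shelves opened.

3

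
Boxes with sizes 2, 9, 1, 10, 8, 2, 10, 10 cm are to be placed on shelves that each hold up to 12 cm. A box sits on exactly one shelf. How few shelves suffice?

Total = 10 + 10 + 10 + 9 + 8 + 2 + 2 + 1 = 52 cm.
Lower bound: ⌈52/12⌉ = 5 shelves.
A packing using 5 shelves:
  shelf 1: 10 + 2 = 12
  shelf 2: 10 + 2 = 12
  shelf 3: 10 + 1 = 11
  shelf 4: 9 = 9
  shelf 5: 8 = 8
This matches the lower bound, so 5 is optimal.

5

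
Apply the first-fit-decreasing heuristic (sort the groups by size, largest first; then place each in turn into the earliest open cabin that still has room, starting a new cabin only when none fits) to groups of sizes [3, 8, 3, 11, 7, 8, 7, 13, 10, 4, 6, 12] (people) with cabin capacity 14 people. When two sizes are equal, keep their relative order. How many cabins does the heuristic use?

7

Sorted descending: 13, 12, 11, 10, 8, 8, 7, 7, 6, 4, 3, 3.
  13 → cabin 1 (new)  [load 13/14]
  12 → cabin 2 (new)  [load 12/14]
  11 → cabin 3 (new)  [load 11/14]
  10 → cabin 4 (new)  [load 10/14]
  8 → cabin 5 (new)  [load 8/14]
  8 → cabin 6 (new)  [load 8/14]
  7 → cabin 7 (new)  [load 7/14]
  7 → cabin 7  [load 14/14]
  6 → cabin 5  [load 14/14]
  4 → cabin 4  [load 14/14]
  3 → cabin 3  [load 14/14]
  3 → cabin 6  [load 11/14]
7 cabins opened.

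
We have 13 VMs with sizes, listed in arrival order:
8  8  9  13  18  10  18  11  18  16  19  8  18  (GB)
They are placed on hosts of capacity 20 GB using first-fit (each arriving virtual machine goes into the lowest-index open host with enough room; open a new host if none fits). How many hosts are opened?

10

  8 → host 1 (new)  [load 8/20]
  8 → host 1  [load 16/20]
  9 → host 2 (new)  [load 9/20]
  13 → host 3 (new)  [load 13/20]
  18 → host 4 (new)  [load 18/20]
  10 → host 2  [load 19/20]
  18 → host 5 (new)  [load 18/20]
  11 → host 6 (new)  [load 11/20]
  18 → host 7 (new)  [load 18/20]
  16 → host 8 (new)  [load 16/20]
  19 → host 9 (new)  [load 19/20]
  8 → host 6  [load 19/20]
  18 → host 10 (new)  [load 18/20]
10 hosts opened.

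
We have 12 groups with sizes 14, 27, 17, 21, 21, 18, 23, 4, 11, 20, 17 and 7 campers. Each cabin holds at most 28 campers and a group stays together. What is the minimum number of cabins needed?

9

Total = 27 + 23 + 21 + 21 + 20 + 18 + 17 + 17 + 14 + 11 + 7 + 4 = 200 campers.
Lower bound: ⌈200/28⌉ = 8 cabins.
A packing using 9 cabins:
  cabin 1: 27 = 27
  cabin 2: 23 + 4 = 27
  cabin 3: 21 + 7 = 28
  cabin 4: 21 = 21
  cabin 5: 20 = 20
  cabin 6: 18 = 18
  cabin 7: 17 + 11 = 28
  cabin 8: 17 = 17
  cabin 9: 14 = 14
No arrangement into 8 cabins stays within capacity, so 9 is optimal.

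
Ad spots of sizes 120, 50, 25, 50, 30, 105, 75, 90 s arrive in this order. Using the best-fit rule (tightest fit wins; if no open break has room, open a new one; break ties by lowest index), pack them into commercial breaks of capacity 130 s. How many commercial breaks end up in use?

5

  120 → break 1 (new)  [load 120/130]
  50 → break 2 (new)  [load 50/130]
  25 → break 2  [load 75/130]
  50 → break 2  [load 125/130]
  30 → break 3 (new)  [load 30/130]
  105 → break 4 (new)  [load 105/130]
  75 → break 3  [load 105/130]
  90 → break 5 (new)  [load 90/130]
5 commercial breaks opened.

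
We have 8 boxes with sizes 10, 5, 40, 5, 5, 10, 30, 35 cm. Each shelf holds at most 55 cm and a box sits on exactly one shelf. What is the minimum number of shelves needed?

Total = 40 + 35 + 30 + 10 + 10 + 5 + 5 + 5 = 140 cm.
Lower bound: ⌈140/55⌉ = 3 shelves.
A packing using 3 shelves:
  shelf 1: 40 + 10 + 5 = 55
  shelf 2: 35 + 10 + 5 + 5 = 55
  shelf 3: 30 = 30
This matches the lower bound, so 3 is optimal.

3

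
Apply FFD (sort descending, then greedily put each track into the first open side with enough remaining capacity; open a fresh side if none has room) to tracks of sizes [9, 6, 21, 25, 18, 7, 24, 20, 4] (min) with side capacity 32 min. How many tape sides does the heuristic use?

5

Sorted descending: 25, 24, 21, 20, 18, 9, 7, 6, 4.
  25 → side 1 (new)  [load 25/32]
  24 → side 2 (new)  [load 24/32]
  21 → side 3 (new)  [load 21/32]
  20 → side 4 (new)  [load 20/32]
  18 → side 5 (new)  [load 18/32]
  9 → side 3  [load 30/32]
  7 → side 1  [load 32/32]
  6 → side 2  [load 30/32]
  4 → side 4  [load 24/32]
5 tape sides opened.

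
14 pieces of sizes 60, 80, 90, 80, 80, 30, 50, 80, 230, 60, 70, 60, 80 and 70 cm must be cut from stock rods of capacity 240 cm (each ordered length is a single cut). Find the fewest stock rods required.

Total = 230 + 90 + 80 + 80 + 80 + 80 + 80 + 70 + 70 + 60 + 60 + 60 + 50 + 30 = 1120 cm.
Lower bound: ⌈1120/240⌉ = 5 stock rods.
A packing using 5 stock rods:
  stock rod 1: 230 = 230
  stock rod 2: 90 + 80 + 70 = 240
  stock rod 3: 80 + 80 + 80 = 240
  stock rod 4: 80 + 70 + 60 + 30 = 240
  stock rod 5: 60 + 60 + 50 = 170
This matches the lower bound, so 5 is optimal.

5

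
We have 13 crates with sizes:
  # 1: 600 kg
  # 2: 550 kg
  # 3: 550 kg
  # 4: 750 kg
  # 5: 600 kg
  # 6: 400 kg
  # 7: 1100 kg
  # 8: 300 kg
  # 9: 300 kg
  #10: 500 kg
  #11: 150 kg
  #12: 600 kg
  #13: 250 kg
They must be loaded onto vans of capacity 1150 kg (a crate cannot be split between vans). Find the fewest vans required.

Total = 1100 + 750 + 600 + 600 + 600 + 550 + 550 + 500 + 400 + 300 + 300 + 250 + 150 = 6650 kg.
Lower bound: ⌈6650/1150⌉ = 6 vans.
A packing using 6 vans:
  van 1: 1100 = 1100
  van 2: 750 + 400 = 1150
  van 3: 600 + 550 = 1150
  van 4: 600 + 550 = 1150
  van 5: 600 + 500 = 1100
  van 6: 300 + 300 + 250 + 150 = 1000
This matches the lower bound, so 6 is optimal.

6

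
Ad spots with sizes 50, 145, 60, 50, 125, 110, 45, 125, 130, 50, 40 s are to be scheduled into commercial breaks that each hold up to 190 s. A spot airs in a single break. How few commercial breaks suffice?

6

Total = 145 + 130 + 125 + 125 + 110 + 60 + 50 + 50 + 50 + 45 + 40 = 930 s.
Lower bound: ⌈930/190⌉ = 5 commercial breaks.
A packing using 6 commercial breaks:
  break 1: 145 + 45 = 190
  break 2: 130 + 60 = 190
  break 3: 125 + 50 = 175
  break 4: 125 + 50 = 175
  break 5: 110 + 50 = 160
  break 6: 40 = 40
No arrangement into 5 commercial breaks stays within capacity, so 6 is optimal.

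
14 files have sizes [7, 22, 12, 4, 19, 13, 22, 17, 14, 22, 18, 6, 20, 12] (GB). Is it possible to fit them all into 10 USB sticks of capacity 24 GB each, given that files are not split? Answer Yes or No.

A valid assignment using 10 USB sticks:
  USB stick 1: 22 = 22
  USB stick 2: 22 = 22
  USB stick 3: 22 = 22
  USB stick 4: 20 + 4 = 24
  USB stick 5: 19 = 19
  USB stick 6: 18 + 6 = 24
  USB stick 7: 17 + 7 = 24
  USB stick 8: 14 = 14
  USB stick 9: 13 = 13
  USB stick 10: 12 + 12 = 24
Every load is within 24 GB, so 10 USB sticks suffice.

Yes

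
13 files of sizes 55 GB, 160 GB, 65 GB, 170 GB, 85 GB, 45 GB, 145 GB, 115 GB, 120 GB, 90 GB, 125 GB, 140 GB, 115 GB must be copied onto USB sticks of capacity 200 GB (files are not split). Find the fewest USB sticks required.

9

Total = 170 + 160 + 145 + 140 + 125 + 120 + 115 + 115 + 90 + 85 + 65 + 55 + 45 = 1430 GB.
Lower bound: ⌈1430/200⌉ = 8 USB sticks.
A packing using 9 USB sticks:
  USB stick 1: 170 = 170
  USB stick 2: 160 = 160
  USB stick 3: 145 + 55 = 200
  USB stick 4: 140 + 45 = 185
  USB stick 5: 125 + 65 = 190
  USB stick 6: 120 = 120
  USB stick 7: 115 + 85 = 200
  USB stick 8: 115 = 115
  USB stick 9: 90 = 90
No arrangement into 8 USB sticks stays within capacity, so 9 is optimal.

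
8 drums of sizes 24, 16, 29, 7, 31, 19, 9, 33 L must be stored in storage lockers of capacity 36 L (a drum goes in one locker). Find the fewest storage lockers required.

Total = 33 + 31 + 29 + 24 + 19 + 16 + 9 + 7 = 168 L.
Lower bound: ⌈168/36⌉ = 5 storage lockers.
A packing using 5 storage lockers:
  locker 1: 33 = 33
  locker 2: 31 = 31
  locker 3: 29 + 7 = 36
  locker 4: 24 + 9 = 33
  locker 5: 19 + 16 = 35
This matches the lower bound, so 5 is optimal.

5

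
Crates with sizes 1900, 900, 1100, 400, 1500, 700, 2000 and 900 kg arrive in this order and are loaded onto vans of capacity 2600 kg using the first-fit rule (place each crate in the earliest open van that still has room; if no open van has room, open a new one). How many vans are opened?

5

  1900 → van 1 (new)  [load 1900/2600]
  900 → van 2 (new)  [load 900/2600]
  1100 → van 2  [load 2000/2600]
  400 → van 1  [load 2300/2600]
  1500 → van 3 (new)  [load 1500/2600]
  700 → van 3  [load 2200/2600]
  2000 → van 4 (new)  [load 2000/2600]
  900 → van 5 (new)  [load 900/2600]
5 vans opened.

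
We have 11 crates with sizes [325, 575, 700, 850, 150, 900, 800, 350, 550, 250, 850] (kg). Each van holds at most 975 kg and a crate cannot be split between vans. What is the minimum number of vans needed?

Total = 900 + 850 + 850 + 800 + 700 + 575 + 550 + 350 + 325 + 250 + 150 = 6300 kg.
Lower bound: ⌈6300/975⌉ = 7 vans.
A packing using 7 vans:
  van 1: 900 = 900
  van 2: 850 = 850
  van 3: 850 = 850
  van 4: 800 + 150 = 950
  van 5: 700 + 250 = 950
  van 6: 575 + 350 = 925
  van 7: 550 + 325 = 875
This matches the lower bound, so 7 is optimal.

7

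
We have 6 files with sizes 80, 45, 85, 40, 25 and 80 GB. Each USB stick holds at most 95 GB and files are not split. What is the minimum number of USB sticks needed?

5

Total = 85 + 80 + 80 + 45 + 40 + 25 = 355 GB.
Lower bound: ⌈355/95⌉ = 4 USB sticks.
A packing using 5 USB sticks:
  USB stick 1: 85 = 85
  USB stick 2: 80 = 80
  USB stick 3: 80 = 80
  USB stick 4: 45 + 40 = 85
  USB stick 5: 25 = 25
No arrangement into 4 USB sticks stays within capacity, so 5 is optimal.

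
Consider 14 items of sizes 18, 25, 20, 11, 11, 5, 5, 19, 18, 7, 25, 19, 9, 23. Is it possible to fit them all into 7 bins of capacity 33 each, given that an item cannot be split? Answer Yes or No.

No

Total = 215; ⌈215/33⌉ = 7.
8 items each exceed half the capacity and cannot share a bin, forcing at least 8 bins.
At least 8 bins are required, but only 7 are allowed.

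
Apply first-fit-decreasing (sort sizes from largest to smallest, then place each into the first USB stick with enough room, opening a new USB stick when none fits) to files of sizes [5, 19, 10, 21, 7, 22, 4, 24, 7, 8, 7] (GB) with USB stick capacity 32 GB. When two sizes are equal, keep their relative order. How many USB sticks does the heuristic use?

5

Sorted descending: 24, 22, 21, 19, 10, 8, 7, 7, 7, 5, 4.
  24 → USB stick 1 (new)  [load 24/32]
  22 → USB stick 2 (new)  [load 22/32]
  21 → USB stick 3 (new)  [load 21/32]
  19 → USB stick 4 (new)  [load 19/32]
  10 → USB stick 2  [load 32/32]
  8 → USB stick 1  [load 32/32]
  7 → USB stick 3  [load 28/32]
  7 → USB stick 4  [load 26/32]
  7 → USB stick 5 (new)  [load 7/32]
  5 → USB stick 4  [load 31/32]
  4 → USB stick 3  [load 32/32]
5 USB sticks opened.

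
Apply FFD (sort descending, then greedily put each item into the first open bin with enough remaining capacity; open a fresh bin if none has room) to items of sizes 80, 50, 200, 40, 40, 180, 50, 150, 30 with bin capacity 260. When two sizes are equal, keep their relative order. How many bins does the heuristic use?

4

Sorted descending: 200, 180, 150, 80, 50, 50, 40, 40, 30.
  200 → bin 1 (new)  [load 200/260]
  180 → bin 2 (new)  [load 180/260]
  150 → bin 3 (new)  [load 150/260]
  80 → bin 2  [load 260/260]
  50 → bin 1  [load 250/260]
  50 → bin 3  [load 200/260]
  40 → bin 3  [load 240/260]
  40 → bin 4 (new)  [load 40/260]
  30 → bin 4  [load 70/260]
4 bins opened.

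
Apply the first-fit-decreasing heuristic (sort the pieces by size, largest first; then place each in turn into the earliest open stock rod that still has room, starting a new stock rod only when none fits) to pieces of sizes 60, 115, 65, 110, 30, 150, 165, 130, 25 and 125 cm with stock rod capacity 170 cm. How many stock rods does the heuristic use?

Sorted descending: 165, 150, 130, 125, 115, 110, 65, 60, 30, 25.
  165 → stock rod 1 (new)  [load 165/170]
  150 → stock rod 2 (new)  [load 150/170]
  130 → stock rod 3 (new)  [load 130/170]
  125 → stock rod 4 (new)  [load 125/170]
  115 → stock rod 5 (new)  [load 115/170]
  110 → stock rod 6 (new)  [load 110/170]
  65 → stock rod 7 (new)  [load 65/170]
  60 → stock rod 6  [load 170/170]
  30 → stock rod 3  [load 160/170]
  25 → stock rod 4  [load 150/170]
7 stock rods opened.

7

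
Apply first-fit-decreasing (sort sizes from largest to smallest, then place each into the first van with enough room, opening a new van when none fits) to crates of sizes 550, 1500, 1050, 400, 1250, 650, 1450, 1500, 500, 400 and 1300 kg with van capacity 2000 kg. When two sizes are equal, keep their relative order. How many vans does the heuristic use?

Sorted descending: 1500, 1500, 1450, 1300, 1250, 1050, 650, 550, 500, 400, 400.
  1500 → van 1 (new)  [load 1500/2000]
  1500 → van 2 (new)  [load 1500/2000]
  1450 → van 3 (new)  [load 1450/2000]
  1300 → van 4 (new)  [load 1300/2000]
  1250 → van 5 (new)  [load 1250/2000]
  1050 → van 6 (new)  [load 1050/2000]
  650 → van 4  [load 1950/2000]
  550 → van 3  [load 2000/2000]
  500 → van 1  [load 2000/2000]
  400 → van 2  [load 1900/2000]
  400 → van 5  [load 1650/2000]
6 vans opened.

6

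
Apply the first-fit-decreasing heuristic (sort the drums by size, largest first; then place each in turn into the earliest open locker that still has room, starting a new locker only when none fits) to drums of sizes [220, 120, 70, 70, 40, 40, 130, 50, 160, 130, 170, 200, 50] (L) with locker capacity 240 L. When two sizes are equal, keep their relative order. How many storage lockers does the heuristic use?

7

Sorted descending: 220, 200, 170, 160, 130, 130, 120, 70, 70, 50, 50, 40, 40.
  220 → locker 1 (new)  [load 220/240]
  200 → locker 2 (new)  [load 200/240]
  170 → locker 3 (new)  [load 170/240]
  160 → locker 4 (new)  [load 160/240]
  130 → locker 5 (new)  [load 130/240]
  130 → locker 6 (new)  [load 130/240]
  120 → locker 7 (new)  [load 120/240]
  70 → locker 3  [load 240/240]
  70 → locker 4  [load 230/240]
  50 → locker 5  [load 180/240]
  50 → locker 5  [load 230/240]
  40 → locker 2  [load 240/240]
  40 → locker 6  [load 170/240]
7 storage lockers opened.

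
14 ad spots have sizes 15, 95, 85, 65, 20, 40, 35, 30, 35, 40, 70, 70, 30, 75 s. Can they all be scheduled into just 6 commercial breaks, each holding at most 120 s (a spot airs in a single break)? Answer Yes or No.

Total = 705 s; ⌈705/120⌉ = 6.
The bound of 6 does not rule out 6, but exhaustive search shows no assignment into 6 commercial breaks of capacity 120 s exists — the minimum is 7.

No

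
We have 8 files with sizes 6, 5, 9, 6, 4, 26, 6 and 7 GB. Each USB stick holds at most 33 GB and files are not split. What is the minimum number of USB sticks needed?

3

Total = 26 + 9 + 7 + 6 + 6 + 6 + 5 + 4 = 69 GB.
Lower bound: ⌈69/33⌉ = 3 USB sticks.
A packing using 3 USB sticks:
  USB stick 1: 26 + 7 = 33
  USB stick 2: 9 + 6 + 6 + 6 + 5 = 32
  USB stick 3: 4 = 4
This matches the lower bound, so 3 is optimal.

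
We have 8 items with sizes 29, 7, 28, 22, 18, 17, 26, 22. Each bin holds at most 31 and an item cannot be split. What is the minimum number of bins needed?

Total = 29 + 28 + 26 + 22 + 22 + 18 + 17 + 7 = 169.
Lower bound: ⌈169/31⌉ = 6 bins.
Also, 7 items each exceed 31/2, and no two of those can share a bin, so at least 7 bins are needed.
A packing using 7 bins:
  bin 1: 29 = 29
  bin 2: 28 = 28
  bin 3: 26 = 26
  bin 4: 22 + 7 = 29
  bin 5: 22 = 22
  bin 6: 18 = 18
  bin 7: 17 = 17
This matches the lower bound, so 7 is optimal.

7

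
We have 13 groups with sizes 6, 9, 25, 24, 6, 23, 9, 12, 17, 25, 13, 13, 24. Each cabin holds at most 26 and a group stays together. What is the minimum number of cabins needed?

9

Total = 25 + 25 + 24 + 24 + 23 + 17 + 13 + 13 + 12 + 9 + 9 + 6 + 6 = 206.
Lower bound: ⌈206/26⌉ = 8 cabins.
A packing using 9 cabins:
  cabin 1: 25 = 25
  cabin 2: 25 = 25
  cabin 3: 24 = 24
  cabin 4: 24 = 24
  cabin 5: 23 = 23
  cabin 6: 17 + 9 = 26
  cabin 7: 13 + 13 = 26
  cabin 8: 12 + 9 = 21
  cabin 9: 6 + 6 = 12
No arrangement into 8 cabins stays within capacity, so 9 is optimal.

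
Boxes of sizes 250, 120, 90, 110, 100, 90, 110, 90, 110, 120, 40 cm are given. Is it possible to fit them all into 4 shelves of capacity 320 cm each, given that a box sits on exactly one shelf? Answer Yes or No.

A valid assignment using 4 shelves:
  shelf 1: 250 + 40 = 290
  shelf 2: 120 + 110 + 90 = 320
  shelf 3: 120 + 110 + 90 = 320
  shelf 4: 110 + 100 + 90 = 300
Every load is within 320 cm, so 4 shelves suffice.

Yes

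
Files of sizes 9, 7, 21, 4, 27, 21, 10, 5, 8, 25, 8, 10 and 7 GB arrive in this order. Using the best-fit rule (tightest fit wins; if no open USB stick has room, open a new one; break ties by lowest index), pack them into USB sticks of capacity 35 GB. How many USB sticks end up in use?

5

  9 → USB stick 1 (new)  [load 9/35]
  7 → USB stick 1  [load 16/35]
  21 → USB stick 2 (new)  [load 21/35]
  4 → USB stick 2  [load 25/35]
  27 → USB stick 3 (new)  [load 27/35]
  21 → USB stick 4 (new)  [load 21/35]
  10 → USB stick 2  [load 35/35]
  5 → USB stick 3  [load 32/35]
  8 → USB stick 4  [load 29/35]
  25 → USB stick 5 (new)  [load 25/35]
  8 → USB stick 5  [load 33/35]
  10 → USB stick 1  [load 26/35]
  7 → USB stick 1  [load 33/35]
5 USB sticks opened.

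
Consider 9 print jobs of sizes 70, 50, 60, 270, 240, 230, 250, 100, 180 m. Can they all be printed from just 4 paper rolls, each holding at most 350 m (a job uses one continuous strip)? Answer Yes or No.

No

Total = 1450 m; ⌈1450/350⌉ = 5.
At least 5 paper rolls are required, but only 4 are allowed.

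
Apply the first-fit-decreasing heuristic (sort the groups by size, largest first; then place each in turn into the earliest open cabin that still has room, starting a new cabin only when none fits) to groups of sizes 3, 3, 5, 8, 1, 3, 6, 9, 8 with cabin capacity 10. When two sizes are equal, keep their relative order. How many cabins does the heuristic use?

Sorted descending: 9, 8, 8, 6, 5, 3, 3, 3, 1.
  9 → cabin 1 (new)  [load 9/10]
  8 → cabin 2 (new)  [load 8/10]
  8 → cabin 3 (new)  [load 8/10]
  6 → cabin 4 (new)  [load 6/10]
  5 → cabin 5 (new)  [load 5/10]
  3 → cabin 4  [load 9/10]
  3 → cabin 5  [load 8/10]
  3 → cabin 6 (new)  [load 3/10]
  1 → cabin 1  [load 10/10]
6 cabins opened.

6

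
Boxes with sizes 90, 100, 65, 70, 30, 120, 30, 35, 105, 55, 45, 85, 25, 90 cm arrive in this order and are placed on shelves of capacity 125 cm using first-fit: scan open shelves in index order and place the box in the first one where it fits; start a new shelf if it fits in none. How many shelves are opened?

9

  90 → shelf 1 (new)  [load 90/125]
  100 → shelf 2 (new)  [load 100/125]
  65 → shelf 3 (new)  [load 65/125]
  70 → shelf 4 (new)  [load 70/125]
  30 → shelf 1  [load 120/125]
  120 → shelf 5 (new)  [load 120/125]
  30 → shelf 3  [load 95/125]
  35 → shelf 4  [load 105/125]
  105 → shelf 6 (new)  [load 105/125]
  55 → shelf 7 (new)  [load 55/125]
  45 → shelf 7  [load 100/125]
  85 → shelf 8 (new)  [load 85/125]
  25 → shelf 2  [load 125/125]
  90 → shelf 9 (new)  [load 90/125]
9 shelves opened.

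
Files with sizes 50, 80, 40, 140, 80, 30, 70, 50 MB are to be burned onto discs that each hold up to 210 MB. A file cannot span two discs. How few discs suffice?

Total = 140 + 80 + 80 + 70 + 50 + 50 + 40 + 30 = 540 MB.
Lower bound: ⌈540/210⌉ = 3 discs.
A packing using 3 discs:
  disc 1: 140 + 70 = 210
  disc 2: 80 + 80 + 50 = 210
  disc 3: 50 + 40 + 30 = 120
This matches the lower bound, so 3 is optimal.

3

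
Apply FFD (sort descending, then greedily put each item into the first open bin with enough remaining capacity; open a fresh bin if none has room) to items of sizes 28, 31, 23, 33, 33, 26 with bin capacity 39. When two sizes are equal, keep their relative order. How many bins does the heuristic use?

Sorted descending: 33, 33, 31, 28, 26, 23.
  33 → bin 1 (new)  [load 33/39]
  33 → bin 2 (new)  [load 33/39]
  31 → bin 3 (new)  [load 31/39]
  28 → bin 4 (new)  [load 28/39]
  26 → bin 5 (new)  [load 26/39]
  23 → bin 6 (new)  [load 23/39]
6 bins opened.

6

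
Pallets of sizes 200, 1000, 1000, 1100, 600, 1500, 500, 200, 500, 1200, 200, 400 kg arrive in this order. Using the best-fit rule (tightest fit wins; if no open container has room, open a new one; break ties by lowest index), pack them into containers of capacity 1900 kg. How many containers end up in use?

5

  200 → container 1 (new)  [load 200/1900]
  1000 → container 1  [load 1200/1900]
  1000 → container 2 (new)  [load 1000/1900]
  1100 → container 3 (new)  [load 1100/1900]
  600 → container 1  [load 1800/1900]
  1500 → container 4 (new)  [load 1500/1900]
  500 → container 3  [load 1600/1900]
  200 → container 3  [load 1800/1900]
  500 → container 2  [load 1500/1900]
  1200 → container 5 (new)  [load 1200/1900]
  200 → container 2  [load 1700/1900]
  400 → container 4  [load 1900/1900]
5 containers opened.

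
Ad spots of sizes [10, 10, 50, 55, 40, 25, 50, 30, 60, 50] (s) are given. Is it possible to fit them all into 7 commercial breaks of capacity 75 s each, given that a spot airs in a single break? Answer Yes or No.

A valid assignment using 6 commercial breaks:
  break 1: 60 + 10 = 70
  break 2: 55 + 10 = 65
  break 3: 50 + 25 = 75
  break 4: 50 = 50
  break 5: 50 = 50
  break 6: 40 + 30 = 70
That uses only 6 ≤ 7, so 7 commercial breaks are enough.

Yes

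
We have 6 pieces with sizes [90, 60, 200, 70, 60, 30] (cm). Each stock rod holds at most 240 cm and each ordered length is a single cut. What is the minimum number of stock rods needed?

Total = 200 + 90 + 70 + 60 + 60 + 30 = 510 cm.
Lower bound: ⌈510/240⌉ = 3 stock rods.
A packing using 3 stock rods:
  stock rod 1: 200 + 30 = 230
  stock rod 2: 90 + 70 + 60 = 220
  stock rod 3: 60 = 60
This matches the lower bound, so 3 is optimal.

3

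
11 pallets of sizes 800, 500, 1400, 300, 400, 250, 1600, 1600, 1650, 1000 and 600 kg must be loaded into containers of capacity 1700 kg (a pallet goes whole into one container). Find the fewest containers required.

7

Total = 1650 + 1600 + 1600 + 1400 + 1000 + 800 + 600 + 500 + 400 + 300 + 250 = 10100 kg.
Lower bound: ⌈10100/1700⌉ = 6 containers.
A packing using 7 containers:
  container 1: 1650 = 1650
  container 2: 1600 = 1600
  container 3: 1600 = 1600
  container 4: 1400 + 300 = 1700
  container 5: 1000 + 600 = 1600
  container 6: 800 + 500 + 400 = 1700
  container 7: 250 = 250
No arrangement into 6 containers stays within capacity, so 7 is optimal.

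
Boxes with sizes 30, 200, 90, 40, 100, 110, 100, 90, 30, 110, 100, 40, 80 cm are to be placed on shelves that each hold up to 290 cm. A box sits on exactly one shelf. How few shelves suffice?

4

Total = 200 + 110 + 110 + 100 + 100 + 100 + 90 + 90 + 80 + 40 + 40 + 30 + 30 = 1120 cm.
Lower bound: ⌈1120/290⌉ = 4 shelves.
A packing using 4 shelves:
  shelf 1: 200 + 90 = 290
  shelf 2: 110 + 110 + 40 + 30 = 290
  shelf 3: 100 + 100 + 90 = 290
  shelf 4: 100 + 80 + 40 + 30 = 250
This matches the lower bound, so 4 is optimal.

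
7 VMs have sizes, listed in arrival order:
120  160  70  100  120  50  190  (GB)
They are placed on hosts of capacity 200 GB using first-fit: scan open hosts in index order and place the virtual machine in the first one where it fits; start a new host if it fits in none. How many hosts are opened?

  120 → host 1 (new)  [load 120/200]
  160 → host 2 (new)  [load 160/200]
  70 → host 1  [load 190/200]
  100 → host 3 (new)  [load 100/200]
  120 → host 4 (new)  [load 120/200]
  50 → host 3  [load 150/200]
  190 → host 5 (new)  [load 190/200]
5 hosts opened.

5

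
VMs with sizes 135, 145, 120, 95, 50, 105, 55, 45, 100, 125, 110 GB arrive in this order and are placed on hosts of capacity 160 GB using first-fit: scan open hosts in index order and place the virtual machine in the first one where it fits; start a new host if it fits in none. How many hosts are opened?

8

  135 → host 1 (new)  [load 135/160]
  145 → host 2 (new)  [load 145/160]
  120 → host 3 (new)  [load 120/160]
  95 → host 4 (new)  [load 95/160]
  50 → host 4  [load 145/160]
  105 → host 5 (new)  [load 105/160]
  55 → host 5  [load 160/160]
  45 → host 6 (new)  [load 45/160]
  100 → host 6  [load 145/160]
  125 → host 7 (new)  [load 125/160]
  110 → host 8 (new)  [load 110/160]
8 hosts opened.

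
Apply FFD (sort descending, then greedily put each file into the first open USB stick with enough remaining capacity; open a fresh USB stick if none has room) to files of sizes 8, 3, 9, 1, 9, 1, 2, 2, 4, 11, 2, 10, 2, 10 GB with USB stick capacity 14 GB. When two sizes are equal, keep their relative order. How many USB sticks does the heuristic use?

6

Sorted descending: 11, 10, 10, 9, 9, 8, 4, 3, 2, 2, 2, 2, 1, 1.
  11 → USB stick 1 (new)  [load 11/14]
  10 → USB stick 2 (new)  [load 10/14]
  10 → USB stick 3 (new)  [load 10/14]
  9 → USB stick 4 (new)  [load 9/14]
  9 → USB stick 5 (new)  [load 9/14]
  8 → USB stick 6 (new)  [load 8/14]
  4 → USB stick 2  [load 14/14]
  3 → USB stick 1  [load 14/14]
  2 → USB stick 3  [load 12/14]
  2 → USB stick 3  [load 14/14]
  2 → USB stick 4  [load 11/14]
  2 → USB stick 4  [load 13/14]
  1 → USB stick 4  [load 14/14]
  1 → USB stick 5  [load 10/14]
6 USB sticks opened.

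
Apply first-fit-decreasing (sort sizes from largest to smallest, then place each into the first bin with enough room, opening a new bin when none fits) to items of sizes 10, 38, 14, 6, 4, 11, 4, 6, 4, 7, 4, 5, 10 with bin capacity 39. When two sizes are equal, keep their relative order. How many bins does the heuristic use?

Sorted descending: 38, 14, 11, 10, 10, 7, 6, 6, 5, 4, 4, 4, 4.
  38 → bin 1 (new)  [load 38/39]
  14 → bin 2 (new)  [load 14/39]
  11 → bin 2  [load 25/39]
  10 → bin 2  [load 35/39]
  10 → bin 3 (new)  [load 10/39]
  7 → bin 3  [load 17/39]
  6 → bin 3  [load 23/39]
  6 → bin 3  [load 29/39]
  5 → bin 3  [load 34/39]
  4 → bin 2  [load 39/39]
  4 → bin 3  [load 38/39]
  4 → bin 4 (new)  [load 4/39]
  4 → bin 4  [load 8/39]
4 bins opened.

4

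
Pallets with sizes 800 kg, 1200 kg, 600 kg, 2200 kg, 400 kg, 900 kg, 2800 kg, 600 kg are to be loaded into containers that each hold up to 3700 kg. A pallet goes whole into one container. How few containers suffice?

3

Total = 2800 + 2200 + 1200 + 900 + 800 + 600 + 600 + 400 = 9500 kg.
Lower bound: ⌈9500/3700⌉ = 3 containers.
A packing using 3 containers:
  container 1: 2800 + 900 = 3700
  container 2: 2200 + 1200 = 3400
  container 3: 800 + 600 + 600 + 400 = 2400
This matches the lower bound, so 3 is optimal.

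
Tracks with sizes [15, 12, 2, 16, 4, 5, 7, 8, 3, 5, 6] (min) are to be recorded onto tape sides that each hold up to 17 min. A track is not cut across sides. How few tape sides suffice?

Total = 16 + 15 + 12 + 8 + 7 + 6 + 5 + 5 + 4 + 3 + 2 = 83 min.
Lower bound: ⌈83/17⌉ = 5 tape sides.
A packing using 5 tape sides:
  side 1: 16 = 16
  side 2: 15 + 2 = 17
  side 3: 12 + 5 = 17
  side 4: 8 + 6 + 3 = 17
  side 5: 7 + 5 + 4 = 16
This matches the lower bound, so 5 is optimal.

5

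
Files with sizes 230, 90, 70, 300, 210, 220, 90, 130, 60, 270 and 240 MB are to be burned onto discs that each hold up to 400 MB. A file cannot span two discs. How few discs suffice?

6

Total = 300 + 270 + 240 + 230 + 220 + 210 + 130 + 90 + 90 + 70 + 60 = 1910 MB.
Lower bound: ⌈1910/400⌉ = 5 discs.
Also, 6 files each exceed 200 MB, and no two of those can share a disc, so at least 6 discs are needed.
A packing using 6 discs:
  disc 1: 300 + 90 = 390
  disc 2: 270 + 130 = 400
  disc 3: 240 + 90 + 70 = 400
  disc 4: 230 + 60 = 290
  disc 5: 220 = 220
  disc 6: 210 = 210
This matches the lower bound, so 6 is optimal.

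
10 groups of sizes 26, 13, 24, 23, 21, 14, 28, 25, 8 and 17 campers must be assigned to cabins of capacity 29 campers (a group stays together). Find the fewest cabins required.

Total = 28 + 26 + 25 + 24 + 23 + 21 + 17 + 14 + 13 + 8 = 199 campers.
Lower bound: ⌈199/29⌉ = 7 cabins.
A packing using 8 cabins:
  cabin 1: 28 = 28
  cabin 2: 26 = 26
  cabin 3: 25 = 25
  cabin 4: 24 = 24
  cabin 5: 23 = 23
  cabin 6: 21 + 8 = 29
  cabin 7: 17 = 17
  cabin 8: 14 + 13 = 27
No arrangement into 7 cabins stays within capacity, so 8 is optimal.

8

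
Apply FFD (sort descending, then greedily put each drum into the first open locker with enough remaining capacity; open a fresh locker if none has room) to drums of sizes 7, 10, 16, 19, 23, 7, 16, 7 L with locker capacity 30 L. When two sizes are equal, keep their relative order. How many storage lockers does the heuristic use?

Sorted descending: 23, 19, 16, 16, 10, 7, 7, 7.
  23 → locker 1 (new)  [load 23/30]
  19 → locker 2 (new)  [load 19/30]
  16 → locker 3 (new)  [load 16/30]
  16 → locker 4 (new)  [load 16/30]
  10 → locker 2  [load 29/30]
  7 → locker 1  [load 30/30]
  7 → locker 3  [load 23/30]
  7 → locker 3  [load 30/30]
4 storage lockers opened.

4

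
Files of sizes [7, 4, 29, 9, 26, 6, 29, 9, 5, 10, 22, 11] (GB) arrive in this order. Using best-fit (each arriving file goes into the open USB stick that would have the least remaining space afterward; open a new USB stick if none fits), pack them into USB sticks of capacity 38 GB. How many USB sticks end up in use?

5

  7 → USB stick 1 (new)  [load 7/38]
  4 → USB stick 1  [load 11/38]
  29 → USB stick 2 (new)  [load 29/38]
  9 → USB stick 2  [load 38/38]
  26 → USB stick 1  [load 37/38]
  6 → USB stick 3 (new)  [load 6/38]
  29 → USB stick 3  [load 35/38]
  9 → USB stick 4 (new)  [load 9/38]
  5 → USB stick 4  [load 14/38]
  10 → USB stick 4  [load 24/38]
  22 → USB stick 5 (new)  [load 22/38]
  11 → USB stick 4  [load 35/38]
5 USB sticks opened.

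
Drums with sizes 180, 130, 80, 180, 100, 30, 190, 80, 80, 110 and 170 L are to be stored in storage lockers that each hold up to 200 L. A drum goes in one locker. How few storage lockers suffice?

8

Total = 190 + 180 + 180 + 170 + 130 + 110 + 100 + 80 + 80 + 80 + 30 = 1330 L.
Lower bound: ⌈1330/200⌉ = 7 storage lockers.
A packing using 8 storage lockers:
  locker 1: 190 = 190
  locker 2: 180 = 180
  locker 3: 180 = 180
  locker 4: 170 + 30 = 200
  locker 5: 130 = 130
  locker 6: 110 + 80 = 190
  locker 7: 100 + 80 = 180
  locker 8: 80 = 80
No arrangement into 7 storage lockers stays within capacity, so 8 is optimal.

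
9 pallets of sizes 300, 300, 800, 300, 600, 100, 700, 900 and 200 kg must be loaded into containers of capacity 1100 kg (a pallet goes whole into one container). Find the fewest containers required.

Total = 900 + 800 + 700 + 600 + 300 + 300 + 300 + 200 + 100 = 4200 kg.
Lower bound: ⌈4200/1100⌉ = 4 containers.
A packing using 4 containers:
  container 1: 900 + 200 = 1100
  container 2: 800 + 300 = 1100
  container 3: 700 + 300 + 100 = 1100
  container 4: 600 + 300 = 900
This matches the lower bound, so 4 is optimal.

4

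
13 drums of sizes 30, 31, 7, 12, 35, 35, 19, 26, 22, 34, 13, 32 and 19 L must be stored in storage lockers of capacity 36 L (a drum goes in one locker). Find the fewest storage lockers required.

10

Total = 35 + 35 + 34 + 32 + 31 + 30 + 26 + 22 + 19 + 19 + 13 + 12 + 7 = 315 L.
Lower bound: ⌈315/36⌉ = 9 storage lockers.
Also, 10 drums each exceed 18 L, and no two of those can share a locker, so at least 10 storage lockers are needed.
A packing using 10 storage lockers:
  locker 1: 35 = 35
  locker 2: 35 = 35
  locker 3: 34 = 34
  locker 4: 32 = 32
  locker 5: 31 = 31
  locker 6: 30 = 30
  locker 7: 26 + 7 = 33
  locker 8: 22 + 13 = 35
  locker 9: 19 + 12 = 31
  locker 10: 19 = 19
This matches the lower bound, so 10 is optimal.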